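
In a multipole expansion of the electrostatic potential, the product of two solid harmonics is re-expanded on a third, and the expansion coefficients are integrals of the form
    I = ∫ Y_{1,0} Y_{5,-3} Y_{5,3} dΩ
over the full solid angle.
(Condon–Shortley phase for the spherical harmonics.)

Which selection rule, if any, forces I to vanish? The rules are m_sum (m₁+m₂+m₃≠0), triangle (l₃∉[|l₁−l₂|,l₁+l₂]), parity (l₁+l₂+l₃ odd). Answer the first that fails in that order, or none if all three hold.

parity

m₁+m₂+m₃ = 0 − 3 + 3 = 0  ✓
triangle: |1−5|=4 ≤ l₃=5 ≤ 1+5=6  ✓
parity: l₁+l₂+l₃ = 11 is odd  ✗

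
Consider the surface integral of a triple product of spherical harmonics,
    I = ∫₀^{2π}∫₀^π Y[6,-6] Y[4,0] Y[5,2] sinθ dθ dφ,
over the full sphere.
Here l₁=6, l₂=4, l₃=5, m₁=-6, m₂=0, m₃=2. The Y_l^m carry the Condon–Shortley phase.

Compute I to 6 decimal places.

0.000000

-6 + 0 + 2 = -4 ≠ 0: azimuthal integral kills it; I = 0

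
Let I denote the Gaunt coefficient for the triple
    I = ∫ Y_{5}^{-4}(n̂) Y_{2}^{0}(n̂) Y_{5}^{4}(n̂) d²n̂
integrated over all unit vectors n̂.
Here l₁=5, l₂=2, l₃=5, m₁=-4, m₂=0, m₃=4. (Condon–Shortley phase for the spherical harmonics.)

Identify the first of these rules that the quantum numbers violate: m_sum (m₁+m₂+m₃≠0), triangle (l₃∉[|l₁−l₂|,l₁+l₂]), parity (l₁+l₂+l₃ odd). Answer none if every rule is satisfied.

none

m₁+m₂+m₃ = -4 + 0 + 4 = 0  ✓
triangle: |5−2|=3 ≤ l₃=5 ≤ 5+2=7  ✓
parity: l₁+l₂+l₃ = 12 is even  ✓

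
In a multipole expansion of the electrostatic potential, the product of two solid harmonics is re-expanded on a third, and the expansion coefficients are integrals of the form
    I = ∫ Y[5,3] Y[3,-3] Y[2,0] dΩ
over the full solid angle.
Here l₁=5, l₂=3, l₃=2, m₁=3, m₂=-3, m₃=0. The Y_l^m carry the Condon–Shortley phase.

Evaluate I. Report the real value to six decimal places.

-0.126792

m-sum 0 ✓  L=10 even ✓  2≤2≤8 ✓
Π(2lᵢ+1) = 11×7×5 = 385
triangle coeff Δ(5,3,2) = 1/2310
Σ_t [3,3]: t=3:−1/144 = -1/144
(3j)²=10/231 [(5 3 2; 0 0 0)], sign=-1
Σ_t [0,0]: t=0:+1/2880 = 1/2880
(3j)²=2/165 [(5 3 2; 3 -3 0)], sign=+1
⇒ 4πI² = 20/99
I = (-1)√(20/99/(4π)) = -0.12679218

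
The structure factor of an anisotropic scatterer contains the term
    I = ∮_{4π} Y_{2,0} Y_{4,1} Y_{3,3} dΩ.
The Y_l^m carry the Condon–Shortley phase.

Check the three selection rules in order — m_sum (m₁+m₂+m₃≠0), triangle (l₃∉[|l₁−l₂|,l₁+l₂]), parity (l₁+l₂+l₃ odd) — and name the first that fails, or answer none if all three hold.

m_sum

Σmᵢ = 4  ✗
l₃∈[|l₁−l₂|,l₁+l₂]=[2,6], have l₃=3
Σlᵢ = 9 ⇒ odd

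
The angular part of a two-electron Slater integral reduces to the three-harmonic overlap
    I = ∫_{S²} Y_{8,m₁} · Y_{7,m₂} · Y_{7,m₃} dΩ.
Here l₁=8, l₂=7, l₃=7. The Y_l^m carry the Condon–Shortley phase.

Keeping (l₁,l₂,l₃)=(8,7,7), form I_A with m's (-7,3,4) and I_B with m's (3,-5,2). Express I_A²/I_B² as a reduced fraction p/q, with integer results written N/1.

Shared (l₁,l₂,l₃)=(8,7,7): N and (l;000)² cancel in I_A²/I_B².
A: Δ = 8!·8!·6!/23! = 1/22086194130; Racah Σ t=7..8: t=7:−1/7315660800 t=8:+1/9754214400 = -1/29262643200; ⇒ 3j(8 7 7; -7 3 4)² = 75/52003, sgn +1
B: Δ = 8!·8!·6!/23! = 1/22086194130; Racah Σ t=0..2: t=0:+1/1393459200 t=1:−1/348364800 t=2:+1/746496000 = -17/20901888000; ⇒ 3j(8 7 7; 3 -5 2)² = 34/5681, sgn +1
I_A²/I_B² = (75/52003)/(34/5681) = 975/4046

975/4046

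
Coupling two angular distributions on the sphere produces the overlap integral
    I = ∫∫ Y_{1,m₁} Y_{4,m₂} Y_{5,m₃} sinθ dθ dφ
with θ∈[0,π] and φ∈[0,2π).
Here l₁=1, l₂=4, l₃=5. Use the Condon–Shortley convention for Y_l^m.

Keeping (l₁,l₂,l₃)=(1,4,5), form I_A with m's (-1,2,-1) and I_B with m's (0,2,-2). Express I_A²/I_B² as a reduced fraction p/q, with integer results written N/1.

Shared (l₁,l₂,l₃)=(1,4,5): N and (l;000)² cancel in I_A²/I_B².
A: Δ = 0!·2!·8!/11! = 1/495; Racah Σ t=0..0: t=0:+1/2880 = 1/2880; ⇒ 3j(1 4 5; -1 2 -1)² = 2/165, sgn +1
B: Δ = 0!·2!·8!/11! = 1/495; Racah Σ t=0..0: t=0:+1/1440 = 1/1440; ⇒ 3j(1 4 5; 0 2 -2)² = 7/165, sgn -1
I_A²/I_B² = (2/165)/(7/165) = 2/7

2/7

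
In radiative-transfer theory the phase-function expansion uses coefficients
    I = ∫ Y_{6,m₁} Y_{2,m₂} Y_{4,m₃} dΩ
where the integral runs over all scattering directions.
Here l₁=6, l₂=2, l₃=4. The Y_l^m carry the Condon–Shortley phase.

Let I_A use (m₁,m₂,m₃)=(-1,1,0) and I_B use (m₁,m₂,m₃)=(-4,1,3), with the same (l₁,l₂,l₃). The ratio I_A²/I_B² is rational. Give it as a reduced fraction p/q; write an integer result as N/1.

35/48

Shared (l₁,l₂,l₃)=(6,2,4): N and (l;000)² cancel in I_A²/I_B².
A: Δ = 4!·8!·0!/13! = 1/6435; Racah Σ t=3..3: t=3:−1/3456 = -1/3456; ⇒ 3j(6 2 4; -1 1 0)² = 35/1287, sgn -1
B: Δ = 4!·8!·0!/13! = 1/6435; Racah Σ t=3..3: t=3:−1/30240 = -1/30240; ⇒ 3j(6 2 4; -4 1 3)² = 16/429, sgn +1
I_A²/I_B² = (35/1287)/(16/429) = 35/48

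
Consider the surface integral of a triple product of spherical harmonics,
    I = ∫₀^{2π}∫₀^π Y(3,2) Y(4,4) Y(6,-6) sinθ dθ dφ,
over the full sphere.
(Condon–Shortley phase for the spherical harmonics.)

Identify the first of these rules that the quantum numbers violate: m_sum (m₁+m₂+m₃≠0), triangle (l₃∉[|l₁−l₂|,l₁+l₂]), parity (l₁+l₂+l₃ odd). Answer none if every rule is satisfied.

parity

m₁+m₂+m₃ = 2 + 4 − 6 = 0  ✓
triangle: |3−4|=1 ≤ l₃=6 ≤ 3+4=7  ✓
parity: l₁+l₂+l₃ = 13 is odd  ✗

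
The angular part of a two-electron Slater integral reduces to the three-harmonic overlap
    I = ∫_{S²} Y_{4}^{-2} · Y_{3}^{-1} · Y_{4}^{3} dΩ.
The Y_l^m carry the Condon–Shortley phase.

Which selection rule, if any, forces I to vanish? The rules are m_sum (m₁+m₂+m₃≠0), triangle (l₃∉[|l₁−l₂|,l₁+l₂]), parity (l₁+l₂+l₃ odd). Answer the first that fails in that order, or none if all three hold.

azimuthal sum: -2 − 1 + 3 = 0  ✓
1 ≤ 4 ≤ 7 (triangle on l)  ✓
L = 4 + 3 + 4 = 11 (odd)  ✗

parity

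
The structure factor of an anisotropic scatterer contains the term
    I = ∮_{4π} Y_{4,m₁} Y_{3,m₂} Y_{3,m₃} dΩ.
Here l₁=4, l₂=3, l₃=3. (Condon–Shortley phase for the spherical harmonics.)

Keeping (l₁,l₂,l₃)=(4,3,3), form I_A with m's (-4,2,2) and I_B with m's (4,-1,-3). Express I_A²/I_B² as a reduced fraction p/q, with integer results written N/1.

5/3

l's match ⇒ only the (l;m) 3-j factors differ between A and B.
A: triangle coeff Δ(4,3,3) = 1/34650; Σ_t [4,4]: t=4:+1/576 = 1/576; (3j)²=5/99 [(4 3 3; -4 2 2)], sign=-1
B: triangle coeff Δ(4,3,3) = 1/34650; Σ_t [0,0]: t=0:+1/1152 = 1/1152; (3j)²=1/33 [(4 3 3; 4 -1 -3)], sign=+1
I_A²/I_B² = (5/99)/(1/33) = 5/3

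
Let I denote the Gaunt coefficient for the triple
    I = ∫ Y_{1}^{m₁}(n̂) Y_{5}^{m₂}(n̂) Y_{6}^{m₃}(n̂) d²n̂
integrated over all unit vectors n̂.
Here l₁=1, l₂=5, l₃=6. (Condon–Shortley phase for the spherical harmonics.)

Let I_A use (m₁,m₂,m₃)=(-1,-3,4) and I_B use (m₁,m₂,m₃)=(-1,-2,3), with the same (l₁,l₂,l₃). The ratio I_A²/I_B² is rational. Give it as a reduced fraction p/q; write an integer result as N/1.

Shared (l₁,l₂,l₃)=(1,5,6): N and (l;000)² cancel in I_A²/I_B².
A: Δ = 0!·2!·10!/13! = 1/858; Racah Σ t=0..0: t=0:+1/161280 = 1/161280; ⇒ 3j(1 5 6; -1 -3 4)² = 15/286, sgn +1
B: Δ = 0!·2!·10!/13! = 1/858; Racah Σ t=0..0: t=0:+1/60480 = 1/60480; ⇒ 3j(1 5 6; -1 -2 3)² = 6/143, sgn -1
I_A²/I_B² = (15/286)/(6/143) = 5/4

5/4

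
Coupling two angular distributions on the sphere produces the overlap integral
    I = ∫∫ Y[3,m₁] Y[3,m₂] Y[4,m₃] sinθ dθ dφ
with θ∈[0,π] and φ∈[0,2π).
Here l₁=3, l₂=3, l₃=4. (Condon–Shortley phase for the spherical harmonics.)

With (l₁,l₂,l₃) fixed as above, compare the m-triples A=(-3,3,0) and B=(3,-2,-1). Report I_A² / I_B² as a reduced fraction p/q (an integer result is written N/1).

Same 3,3,4: normalisation and zero-m 3j drop out of the ratio.
A: Δ: 2! 4! 4! / 11! → 1/34650; sum: t=2:+1/1152 = 1/1152; 3j²(3 3 4; -3 3 0) = Δ·Π!·Σ² = 1/154  (sign +1)
B: Δ: 2! 4! 4! / 11! → 1/34650; sum: t=0:+1/288 = 1/288; 3j²(3 3 4; 3 -2 -1) = Δ·Π!·Σ² = 5/231  (sign -1)
I_A²/I_B² = (1/154)/(5/231) = 3/10

3/10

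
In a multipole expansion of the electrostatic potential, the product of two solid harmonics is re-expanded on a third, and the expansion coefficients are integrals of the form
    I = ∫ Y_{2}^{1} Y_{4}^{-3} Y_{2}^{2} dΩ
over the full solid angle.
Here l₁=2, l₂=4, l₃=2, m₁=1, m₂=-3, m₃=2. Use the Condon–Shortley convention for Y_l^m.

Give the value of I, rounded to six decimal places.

Rules hold: Σm=0, L=8 even, 2≤2≤6.
N = 5·9·5 = 225
Δ = 4!·0!·4!/9! = 1/630
Racah Σ t=2..2: t=2:+1/16 = 1/16
⇒ 3j(2 4 2; 0 0 0)² = 2/35, sgn +1
Racah Σ t=1..1: t=1:−1/144 = -1/144
⇒ 3j(2 4 2; 1 -3 2)² = 1/18, sgn -1
4πI² = N·(3j₀)²·(3jₘ)² = 5/7
I = -1·√(0.714286/4π) = -0.23841361

-0.238414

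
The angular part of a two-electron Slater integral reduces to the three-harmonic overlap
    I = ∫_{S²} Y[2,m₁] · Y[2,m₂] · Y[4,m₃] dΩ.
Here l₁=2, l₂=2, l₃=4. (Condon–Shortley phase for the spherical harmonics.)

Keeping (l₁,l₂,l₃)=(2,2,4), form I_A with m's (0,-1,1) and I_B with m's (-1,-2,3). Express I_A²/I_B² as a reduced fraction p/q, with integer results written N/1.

l's match ⇒ only the (l;m) 3-j factors differ between A and B.
A: triangle coeff Δ(2,2,4) = 1/630; Σ_t [0,0]: t=0:+1/24 = 1/24; (3j)²=1/21 [(2 2 4; 0 -1 1)], sign=-1
B: triangle coeff Δ(2,2,4) = 1/630; Σ_t [0,0]: t=0:+1/144 = 1/144; (3j)²=1/18 [(2 2 4; -1 -2 3)], sign=-1
I_A²/I_B² = (1/21)/(1/18) = 6/7

6/7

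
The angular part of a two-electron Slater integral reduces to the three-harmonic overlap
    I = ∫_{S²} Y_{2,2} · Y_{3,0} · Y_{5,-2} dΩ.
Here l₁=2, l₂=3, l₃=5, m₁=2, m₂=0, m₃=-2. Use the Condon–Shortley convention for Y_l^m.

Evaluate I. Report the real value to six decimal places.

0.141758

Checks pass: Σm=0; 10 even; l₃=5∈[1,5].
(2·2+1)(2·3+1)(2·5+1) = 385
Δ: 0! 4! 6! / 11! → 1/2310
sum: t=0:+1/144 = 1/144
3j²(2 3 5; 0 0 0) = Δ·Π!·Σ² = 10/231  (sign -1)
sum: t=0:+1/864 = 1/864
3j²(2 3 5; 2 0 -2) = Δ·Π!·Σ² = 1/66  (sign -1)
combine: 4πI² = 385·10/231·1/66 = 25/99
take √, sign +1: I = 0.14175797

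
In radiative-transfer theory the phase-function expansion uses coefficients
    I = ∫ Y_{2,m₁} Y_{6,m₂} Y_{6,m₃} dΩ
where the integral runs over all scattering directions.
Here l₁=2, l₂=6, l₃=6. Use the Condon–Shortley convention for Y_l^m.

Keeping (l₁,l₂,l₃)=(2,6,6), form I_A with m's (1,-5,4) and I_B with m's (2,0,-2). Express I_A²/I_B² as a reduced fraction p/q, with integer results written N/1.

l's match ⇒ only the (l;m) 3-j factors differ between A and B.
A: triangle coeff Δ(2,6,6) = 1/90090; Σ_t [0,1]: t=0:+1/725760 t=1:−1/7257600 = 1/806400; (3j)²=27/910 [(2 6 6; 1 -5 4)], sign=+1
B: triangle coeff Δ(2,6,6) = 1/90090; Σ_t [0,0]: t=0:+1/69120 = 1/69120; (3j)²=4/143 [(2 6 6; 2 0 -2)], sign=+1
I_A²/I_B² = (27/910)/(4/143) = 297/280

297/280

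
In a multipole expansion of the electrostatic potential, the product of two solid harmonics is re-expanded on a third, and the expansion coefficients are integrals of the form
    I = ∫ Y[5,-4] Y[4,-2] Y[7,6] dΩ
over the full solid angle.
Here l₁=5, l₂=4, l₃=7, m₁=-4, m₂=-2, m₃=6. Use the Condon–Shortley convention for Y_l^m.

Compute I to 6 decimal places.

Rules hold: Σm=0, L=16 even, 1≤7≤9.
N = 11·9·15 = 1485
Δ = 2!·8!·6!/17! = 1/6126120
Racah Σ t=0..2: t=0:+1/69120 t=1:−1/20736 t=2:+1/69120 = -1/51840
⇒ 3j(5 4 7; 0 0 0)² = 280/21879, sgn +1
Racah Σ t=1..2: t=1:−1/4838400 t=2:+1/7257600 = -1/14515200
⇒ 3j(5 4 7; -4 -2 6)² = 3/1190, sgn +1
4πI² = N·(3j₀)²·(3jₘ)² = 180/3757
I = +1·√(0.0479106/4π) = 0.06174627

0.061746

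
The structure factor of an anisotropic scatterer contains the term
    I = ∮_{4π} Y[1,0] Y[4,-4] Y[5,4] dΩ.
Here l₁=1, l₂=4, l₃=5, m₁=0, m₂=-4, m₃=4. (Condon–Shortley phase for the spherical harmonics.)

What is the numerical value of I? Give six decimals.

0.147319

Rules hold: Σm=0, L=10 even, 3≤5≤5.
N = 3·9·11 = 297
Δ = 0!·2!·8!/11! = 1/495
Racah Σ t=0..0: t=0:+1/576 = 1/576
⇒ 3j(1 4 5; 0 0 0)² = 5/99, sgn -1
Racah Σ t=0..0: t=0:+1/40320 = 1/40320
⇒ 3j(1 4 5; 0 -4 4)² = 1/55, sgn -1
4πI² = N·(3j₀)²·(3jₘ)² = 3/11
I = +1·√(0.272727/4π) = 0.14731920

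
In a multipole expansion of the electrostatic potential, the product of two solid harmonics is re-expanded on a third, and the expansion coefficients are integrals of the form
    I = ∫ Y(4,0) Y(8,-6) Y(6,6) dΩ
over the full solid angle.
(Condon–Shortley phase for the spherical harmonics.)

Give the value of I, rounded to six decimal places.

-0.171490

Rules hold: Σm=0, L=18 even, 4≤6≤12.
N = 9·17·13 = 1989
Δ = 6!·2!·10!/19! = 1/23279256
Racah Σ t=2..4: t=2:+1/1658880 t=3:−1/518400 t=4:+1/1658880 = -1/1382400
⇒ 3j(4 8 6; 0 0 0)² = 504/46189, sgn -1
Racah Σ t=2..2: t=2:+1/348364800 = 1/348364800
⇒ 3j(4 8 6; 0 -6 6)² = 11/646, sgn +1
4πI² = N·(3j₀)²·(3jₘ)² = 2268/6137
I = -1·√(0.369562/4π) = -0.17148989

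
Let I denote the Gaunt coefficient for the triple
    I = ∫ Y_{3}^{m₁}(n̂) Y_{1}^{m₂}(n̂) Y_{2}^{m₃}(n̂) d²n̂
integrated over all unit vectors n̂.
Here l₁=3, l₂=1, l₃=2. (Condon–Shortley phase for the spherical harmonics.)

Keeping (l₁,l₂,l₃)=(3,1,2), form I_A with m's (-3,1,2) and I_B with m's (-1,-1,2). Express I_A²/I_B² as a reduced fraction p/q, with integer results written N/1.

Same 3,1,2: normalisation and zero-m 3j drop out of the ratio.
A: Δ: 2! 4! 0! / 7! → 1/105; sum: t=2:+1/48 = 1/48; 3j²(3 1 2; -3 1 2) = Δ·Π!·Σ² = 1/7  (sign +1)
B: Δ: 2! 4! 0! / 7! → 1/105; sum: t=0:+1/48 = 1/48; 3j²(3 1 2; -1 -1 2) = Δ·Π!·Σ² = 1/105  (sign +1)
I_A²/I_B² = (1/7)/(1/105) = 15/1

15/1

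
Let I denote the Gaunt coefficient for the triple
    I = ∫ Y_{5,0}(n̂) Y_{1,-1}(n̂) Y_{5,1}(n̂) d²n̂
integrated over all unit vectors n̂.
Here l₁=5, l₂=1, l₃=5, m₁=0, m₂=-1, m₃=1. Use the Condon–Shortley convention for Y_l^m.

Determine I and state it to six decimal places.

0.000000

l₁+l₂+l₃=11 is odd: 3j(l;000)=0 ⇒ I=0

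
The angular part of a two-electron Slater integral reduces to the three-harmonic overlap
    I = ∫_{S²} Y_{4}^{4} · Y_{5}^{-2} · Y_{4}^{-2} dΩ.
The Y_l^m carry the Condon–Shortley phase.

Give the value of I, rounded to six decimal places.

0.000000

l₁+l₂+l₃=13 is odd: 3j(l;000)=0 ⇒ I=0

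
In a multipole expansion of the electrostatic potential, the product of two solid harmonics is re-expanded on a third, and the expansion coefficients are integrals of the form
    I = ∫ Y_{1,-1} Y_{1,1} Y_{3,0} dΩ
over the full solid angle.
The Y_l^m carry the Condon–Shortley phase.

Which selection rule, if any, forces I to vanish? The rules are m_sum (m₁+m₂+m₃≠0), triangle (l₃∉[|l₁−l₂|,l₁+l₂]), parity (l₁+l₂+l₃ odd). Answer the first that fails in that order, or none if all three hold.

Σmᵢ = 0  ✓
l₃∈[|l₁−l₂|,l₁+l₂]=[0,2], have l₃=3  ✗
Σlᵢ = 5 ⇒ odd

triangle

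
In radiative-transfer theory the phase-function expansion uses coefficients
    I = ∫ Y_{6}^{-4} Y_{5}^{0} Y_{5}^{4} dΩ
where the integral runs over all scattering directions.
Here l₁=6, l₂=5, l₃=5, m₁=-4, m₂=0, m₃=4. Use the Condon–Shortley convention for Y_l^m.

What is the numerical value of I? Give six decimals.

-0.082328

m-sum 0 ✓  L=16 even ✓  1≤5≤11 ✓
Π(2lᵢ+1) = 13×11×11 = 1573
triangle coeff Δ(6,5,5) = 1/28588560
Σ_t [1,5]: t=1:−1/345600 t=2:+1/13824 t=3:−1/5184 t=4:+1/13824 t=5:−1/345600 = -7/129600
(3j)²=80/7293 [(6 5 5; 0 0 0)], sign=+1
Σ_t [4,5]: t=4:+1/207360 t=5:−1/345600 = 1/518400
(3j)²=12/2431 [(6 5 5; -4 0 4)], sign=-1
⇒ 4πI² = 320/3757
I = (-1)√(320/3757/(4π)) = -0.08232836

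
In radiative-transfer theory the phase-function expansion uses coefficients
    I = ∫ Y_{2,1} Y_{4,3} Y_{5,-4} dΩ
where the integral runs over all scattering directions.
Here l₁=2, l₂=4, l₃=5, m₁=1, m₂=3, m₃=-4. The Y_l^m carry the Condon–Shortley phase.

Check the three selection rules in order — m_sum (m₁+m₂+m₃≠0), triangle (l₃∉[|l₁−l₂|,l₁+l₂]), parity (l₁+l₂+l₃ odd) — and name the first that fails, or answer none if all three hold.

Σmᵢ = 0  ✓
l₃∈[|l₁−l₂|,l₁+l₂]=[2,6], have l₃=5  ✓
Σlᵢ = 11 ⇒ odd  ✗

parity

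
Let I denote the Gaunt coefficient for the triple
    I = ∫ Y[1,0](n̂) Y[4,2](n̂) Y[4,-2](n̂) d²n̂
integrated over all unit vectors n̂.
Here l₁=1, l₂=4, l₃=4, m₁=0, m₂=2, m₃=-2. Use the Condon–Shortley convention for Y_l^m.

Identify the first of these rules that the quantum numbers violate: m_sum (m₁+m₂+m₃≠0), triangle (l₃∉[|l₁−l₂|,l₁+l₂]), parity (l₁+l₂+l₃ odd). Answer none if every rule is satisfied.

azimuthal sum: 0 + 2 − 2 = 0  ✓
3 ≤ 4 ≤ 5 (triangle on l)  ✓
L = 1 + 4 + 4 = 9 (odd)  ✗

parity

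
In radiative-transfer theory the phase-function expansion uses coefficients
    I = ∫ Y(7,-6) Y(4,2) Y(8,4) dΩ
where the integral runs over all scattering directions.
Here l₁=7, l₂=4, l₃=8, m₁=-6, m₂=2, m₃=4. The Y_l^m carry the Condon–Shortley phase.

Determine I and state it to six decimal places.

Σlᵢ=19 odd — θ-integrand is odd under cosθ→−cosθ; I=0

0.000000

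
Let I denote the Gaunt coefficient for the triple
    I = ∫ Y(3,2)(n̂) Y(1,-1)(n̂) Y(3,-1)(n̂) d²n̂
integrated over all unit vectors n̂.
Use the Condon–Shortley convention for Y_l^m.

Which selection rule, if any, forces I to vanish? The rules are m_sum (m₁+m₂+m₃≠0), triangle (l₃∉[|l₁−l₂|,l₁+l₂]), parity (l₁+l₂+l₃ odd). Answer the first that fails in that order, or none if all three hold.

Σmᵢ = 0  ✓
l₃∈[|l₁−l₂|,l₁+l₂]=[2,4], have l₃=3  ✓
Σlᵢ = 7 ⇒ odd  ✗

parity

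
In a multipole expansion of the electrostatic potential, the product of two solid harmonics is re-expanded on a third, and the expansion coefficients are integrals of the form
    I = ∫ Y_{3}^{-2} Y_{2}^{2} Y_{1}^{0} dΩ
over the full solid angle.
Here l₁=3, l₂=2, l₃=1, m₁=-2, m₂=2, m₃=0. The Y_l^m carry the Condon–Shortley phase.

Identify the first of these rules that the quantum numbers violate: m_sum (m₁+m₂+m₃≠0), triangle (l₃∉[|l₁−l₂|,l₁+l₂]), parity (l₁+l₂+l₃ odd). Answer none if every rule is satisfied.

none

Σmᵢ = 0  ✓
l₃∈[|l₁−l₂|,l₁+l₂]=[1,5], have l₃=1  ✓
Σlᵢ = 6 ⇒ even  ✓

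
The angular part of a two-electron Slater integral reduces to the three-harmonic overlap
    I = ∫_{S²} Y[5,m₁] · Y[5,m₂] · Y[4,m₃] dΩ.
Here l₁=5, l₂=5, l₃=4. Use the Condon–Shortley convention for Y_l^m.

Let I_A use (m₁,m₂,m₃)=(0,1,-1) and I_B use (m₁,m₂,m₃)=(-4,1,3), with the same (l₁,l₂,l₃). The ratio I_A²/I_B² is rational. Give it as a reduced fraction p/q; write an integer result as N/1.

l's match ⇒ only the (l;m) 3-j factors differ between A and B.
A: triangle coeff Δ(5,5,4) = 1/3153150; Σ_t [2,5]: t=2:+1/6912 t=3:−1/864 t=4:+1/1152 t=5:−1/17280 = -7/34560; (3j)²=1/429 [(5 5 4; 0 1 -1)], sign=+1
B: triangle coeff Δ(5,5,4) = 1/3153150; Σ_t [5,6]: t=5:−1/17280 t=6:+1/103680 = -1/20736; (3j)²=10/429 [(5 5 4; -4 1 3)], sign=+1
I_A²/I_B² = (1/429)/(10/429) = 1/10

1/10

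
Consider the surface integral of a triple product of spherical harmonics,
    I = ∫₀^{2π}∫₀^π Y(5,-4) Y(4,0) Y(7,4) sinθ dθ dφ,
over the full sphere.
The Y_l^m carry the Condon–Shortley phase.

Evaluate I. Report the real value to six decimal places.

Checks pass: Σm=0; 16 even; l₃=7∈[1,9].
(2·5+1)(2·4+1)(2·7+1) = 1485
Δ: 2! 8! 6! / 17! → 1/6126120
sum: t=0:+1/69120 t=1:−1/20736 t=2:+1/69120 = -1/51840
3j²(5 4 7; 0 0 0) = Δ·Π!·Σ² = 280/21879  (sign +1)
sum: t=1:−1/1451520 t=2:+1/483840 = 1/725760
3j²(5 4 7; -4 0 4) = Δ·Π!·Σ² = 24/1547  (sign -1)
combine: 4πI² = 1485·280/21879·24/1547 = 14400/48841
take √, sign -1: I = -0.15317364

-0.153174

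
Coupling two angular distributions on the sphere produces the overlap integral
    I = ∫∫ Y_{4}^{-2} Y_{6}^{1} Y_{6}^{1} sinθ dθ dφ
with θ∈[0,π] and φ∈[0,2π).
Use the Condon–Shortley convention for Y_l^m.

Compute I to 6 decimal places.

0.133571

Checks pass: Σm=0; 16 even; l₃=6∈[2,10].
(2·4+1)(2·6+1)(2·6+1) = 1521
Δ: 4! 4! 8! / 17! → 1/15315300
sum: t=0:+1/829440 t=1:−1/25920 t=2:+1/9216 t=3:−1/25920 t=4:+1/829440 = 7/207360
3j²(4 6 6; 0 0 0) = Δ·Π!·Σ² = 28/2431  (sign +1)
sum: t=2:+1/69120 t=3:−1/20736 t=4:+1/69120 = -1/51840
3j²(4 6 6; -2 1 1) = Δ·Π!·Σ² = 280/21879  (sign +1)
combine: 4πI² = 1521·28/2431·280/21879 = 7840/34969
take √, sign +1: I = 0.13357079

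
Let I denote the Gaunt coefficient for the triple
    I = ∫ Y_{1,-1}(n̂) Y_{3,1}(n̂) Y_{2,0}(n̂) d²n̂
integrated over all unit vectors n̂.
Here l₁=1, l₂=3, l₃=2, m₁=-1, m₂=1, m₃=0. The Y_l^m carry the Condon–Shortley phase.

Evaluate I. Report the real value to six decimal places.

-0.202301

m-sum 0 ✓  L=6 even ✓  2≤2≤4 ✓
Π(2lᵢ+1) = 3×7×5 = 105
triangle coeff Δ(1,3,2) = 1/105
Σ_t [1,1]: t=1:−1/4 = -1/4
(3j)²=3/35 [(1 3 2; 0 0 0)], sign=-1
Σ_t [2,2]: t=2:+1/8 = 1/8
(3j)²=2/35 [(1 3 2; -1 1 0)], sign=+1
⇒ 4πI² = 18/35
I = (-1)√(18/35/(4π)) = -0.20230066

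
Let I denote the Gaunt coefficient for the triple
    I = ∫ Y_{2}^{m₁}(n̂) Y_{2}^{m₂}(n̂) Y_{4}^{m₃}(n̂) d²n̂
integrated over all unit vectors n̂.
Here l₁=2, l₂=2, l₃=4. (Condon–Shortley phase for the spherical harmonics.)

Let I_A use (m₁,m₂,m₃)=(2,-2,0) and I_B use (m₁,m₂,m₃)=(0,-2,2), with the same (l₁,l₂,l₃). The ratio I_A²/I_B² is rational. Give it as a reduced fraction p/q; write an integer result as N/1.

1/15

Shared (l₁,l₂,l₃)=(2,2,4): N and (l;000)² cancel in I_A²/I_B².
A: Δ = 0!·4!·4!/9! = 1/630; Racah Σ t=0..0: t=0:+1/576 = 1/576; ⇒ 3j(2 2 4; 2 -2 0)² = 1/630, sgn +1
B: Δ = 0!·4!·4!/9! = 1/630; Racah Σ t=0..0: t=0:+1/96 = 1/96; ⇒ 3j(2 2 4; 0 -2 2)² = 1/42, sgn +1
I_A²/I_B² = (1/630)/(1/42) = 1/15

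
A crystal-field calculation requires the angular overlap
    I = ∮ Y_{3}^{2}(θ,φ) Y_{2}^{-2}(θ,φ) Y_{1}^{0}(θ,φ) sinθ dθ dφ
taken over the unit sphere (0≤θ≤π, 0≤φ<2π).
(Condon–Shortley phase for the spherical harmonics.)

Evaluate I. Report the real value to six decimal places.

0.184674

Rules hold: Σm=0, L=6 even, 1≤1≤5.
N = 7·5·3 = 105
Δ = 4!·2!·0!/7! = 1/105
Racah Σ t=2..2: t=2:+1/4 = 1/4
⇒ 3j(3 2 1; 0 0 0)² = 3/35, sgn -1
Racah Σ t=0..0: t=0:+1/24 = 1/24
⇒ 3j(3 2 1; 2 -2 0)² = 1/21, sgn -1
4πI² = N·(3j₀)²·(3jₘ)² = 3/7
I = +1·√(0.428571/4π) = 0.18467439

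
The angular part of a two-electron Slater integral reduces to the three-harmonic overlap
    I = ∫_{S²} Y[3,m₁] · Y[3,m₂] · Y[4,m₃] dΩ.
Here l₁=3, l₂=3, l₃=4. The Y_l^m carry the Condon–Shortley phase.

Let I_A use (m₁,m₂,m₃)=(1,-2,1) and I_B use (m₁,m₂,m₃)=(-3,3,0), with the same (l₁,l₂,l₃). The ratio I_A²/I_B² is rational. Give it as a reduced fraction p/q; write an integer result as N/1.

32/9

Shared (l₁,l₂,l₃)=(3,3,4): N and (l;000)² cancel in I_A²/I_B².
A: Δ = 2!·4!·4!/11! = 1/34650; Racah Σ t=0..1: t=0:+1/48 t=1:−1/144 = 1/72; ⇒ 3j(3 3 4; 1 -2 1)² = 16/693, sgn -1
B: Δ = 2!·4!·4!/11! = 1/34650; Racah Σ t=2..2: t=2:+1/1152 = 1/1152; ⇒ 3j(3 3 4; -3 3 0)² = 1/154, sgn +1
I_A²/I_B² = (16/693)/(1/154) = 32/9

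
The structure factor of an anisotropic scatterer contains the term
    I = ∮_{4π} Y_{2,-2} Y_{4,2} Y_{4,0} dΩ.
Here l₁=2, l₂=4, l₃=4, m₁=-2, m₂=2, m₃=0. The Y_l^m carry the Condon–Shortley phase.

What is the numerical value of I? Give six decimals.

-0.190365

Rules hold: Σm=0, L=10 even, 2≤4≤6.
N = 5·9·9 = 405
Δ = 2!·2!·6!/11! = 1/13860
Racah Σ t=0..2: t=0:+1/192 t=1:−1/36 t=2:+1/192 = -5/288
⇒ 3j(2 4 4; 0 0 0)² = 20/693, sgn -1
Racah Σ t=2..2: t=2:+1/192 = 1/192
⇒ 3j(2 4 4; -2 2 0)² = 3/77, sgn +1
4πI² = N·(3j₀)²·(3jₘ)² = 2700/5929
I = -1·√(0.455389/4π) = -0.19036462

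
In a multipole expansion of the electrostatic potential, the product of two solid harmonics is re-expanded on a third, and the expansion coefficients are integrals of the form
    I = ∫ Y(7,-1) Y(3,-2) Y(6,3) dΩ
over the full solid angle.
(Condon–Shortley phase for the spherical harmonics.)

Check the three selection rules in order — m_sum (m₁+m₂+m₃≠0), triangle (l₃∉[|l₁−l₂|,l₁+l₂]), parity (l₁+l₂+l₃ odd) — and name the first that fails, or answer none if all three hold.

m₁+m₂+m₃ = -1 − 2 + 3 = 0  ✓
triangle: |7−3|=4 ≤ l₃=6 ≤ 7+3=10  ✓
parity: l₁+l₂+l₃ = 16 is even  ✓

none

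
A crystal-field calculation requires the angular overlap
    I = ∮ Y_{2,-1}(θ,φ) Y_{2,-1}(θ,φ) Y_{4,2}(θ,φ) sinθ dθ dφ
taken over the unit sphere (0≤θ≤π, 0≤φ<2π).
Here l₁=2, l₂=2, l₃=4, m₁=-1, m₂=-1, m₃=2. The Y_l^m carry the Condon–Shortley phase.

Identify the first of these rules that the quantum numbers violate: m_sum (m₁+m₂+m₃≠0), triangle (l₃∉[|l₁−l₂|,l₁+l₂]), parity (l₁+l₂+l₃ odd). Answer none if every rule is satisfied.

Σmᵢ = 0  ✓
l₃∈[|l₁−l₂|,l₁+l₂]=[0,4], have l₃=4  ✓
Σlᵢ = 8 ⇒ even  ✓

none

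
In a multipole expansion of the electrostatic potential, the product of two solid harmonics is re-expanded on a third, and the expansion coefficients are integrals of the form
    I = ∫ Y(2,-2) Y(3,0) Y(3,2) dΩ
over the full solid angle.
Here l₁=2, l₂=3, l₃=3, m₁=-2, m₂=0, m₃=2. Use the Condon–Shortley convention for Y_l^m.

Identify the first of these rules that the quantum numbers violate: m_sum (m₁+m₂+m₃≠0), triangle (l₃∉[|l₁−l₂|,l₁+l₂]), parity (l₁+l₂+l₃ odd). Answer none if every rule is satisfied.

none

m₁+m₂+m₃ = -2 + 0 + 2 = 0  ✓
triangle: |2−3|=1 ≤ l₃=3 ≤ 2+3=5  ✓
parity: l₁+l₂+l₃ = 8 is even  ✓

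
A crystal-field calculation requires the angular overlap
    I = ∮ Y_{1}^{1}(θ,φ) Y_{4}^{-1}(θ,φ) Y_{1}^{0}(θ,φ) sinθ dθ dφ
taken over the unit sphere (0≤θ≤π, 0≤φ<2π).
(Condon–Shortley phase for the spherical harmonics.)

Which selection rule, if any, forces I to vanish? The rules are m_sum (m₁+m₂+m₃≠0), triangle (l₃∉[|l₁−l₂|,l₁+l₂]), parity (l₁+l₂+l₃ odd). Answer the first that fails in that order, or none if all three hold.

m₁+m₂+m₃ = 1 − 1 + 0 = 0  ✓
triangle: |1−4|=3 ≤ l₃=1 ≤ 1+4=5  ✗
parity: l₁+l₂+l₃ = 6 is even

triangle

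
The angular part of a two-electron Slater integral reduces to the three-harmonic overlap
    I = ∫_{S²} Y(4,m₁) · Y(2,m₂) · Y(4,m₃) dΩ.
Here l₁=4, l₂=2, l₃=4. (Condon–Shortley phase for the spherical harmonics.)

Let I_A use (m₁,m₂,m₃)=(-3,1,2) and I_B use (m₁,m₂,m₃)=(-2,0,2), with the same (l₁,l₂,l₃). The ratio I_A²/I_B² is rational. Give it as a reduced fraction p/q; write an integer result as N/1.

Same 4,2,4: normalisation and zero-m 3j drop out of the ratio.
A: Δ: 2! 6! 2! / 11! → 1/13860; sum: t=1:−1/1440 t=2:+1/240 = 1/288; 3j²(4 2 4; -3 1 2) = Δ·Π!·Σ² = 5/132  (sign +1)
B: Δ: 2! 6! 2! / 11! → 1/13860; sum: t=0:+1/2880 t=1:−1/120 t=2:+1/192 = -1/360; 3j²(4 2 4; -2 0 2) = Δ·Π!·Σ² = 16/3465  (sign -1)
I_A²/I_B² = (5/132)/(16/3465) = 525/64

525/64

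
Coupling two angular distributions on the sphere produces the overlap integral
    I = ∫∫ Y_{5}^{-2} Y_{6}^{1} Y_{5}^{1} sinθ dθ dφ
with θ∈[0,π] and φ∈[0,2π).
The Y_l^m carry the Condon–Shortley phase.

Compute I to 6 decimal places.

m-sum 0 ✓  L=16 even ✓  1≤5≤11 ✓
Π(2lᵢ+1) = 11×13×11 = 1573
triangle coeff Δ(5,6,5) = 1/28588560
Σ_t [1,5]: t=1:−1/345600 t=2:+1/13824 t=3:−1/5184 t=4:+1/13824 t=5:−1/345600 = -7/129600
(3j)²=80/7293 [(5 6 5; 0 0 0)], sign=+1
Σ_t [3,6]: t=3:−1/41472 t=4:+1/10368 t=5:−1/23040 t=6:+1/518400 = 1/32400
(3j)²=128/12155 [(5 6 5; -2 1 1)], sign=+1
⇒ 4πI² = 2048/11271
I = (+1)√(2048/11271/(4π)) = 0.12024827

0.120248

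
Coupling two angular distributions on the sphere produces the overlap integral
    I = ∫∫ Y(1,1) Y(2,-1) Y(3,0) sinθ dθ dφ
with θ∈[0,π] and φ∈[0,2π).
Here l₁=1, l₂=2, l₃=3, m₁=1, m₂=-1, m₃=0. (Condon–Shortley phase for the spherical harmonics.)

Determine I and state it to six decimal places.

Rules hold: Σm=0, L=6 even, 1≤3≤3.
N = 3·5·7 = 105
Δ = 0!·2!·4!/7! = 1/105
Racah Σ t=0..0: t=0:+1/4 = 1/4
⇒ 3j(1 2 3; 0 0 0)² = 3/35, sgn -1
Racah Σ t=0..0: t=0:+1/12 = 1/12
⇒ 3j(1 2 3; 1 -1 0)² = 1/35, sgn -1
4πI² = N·(3j₀)²·(3jₘ)² = 9/35
I = +1·√(0.257143/4π) = 0.14304817

0.143048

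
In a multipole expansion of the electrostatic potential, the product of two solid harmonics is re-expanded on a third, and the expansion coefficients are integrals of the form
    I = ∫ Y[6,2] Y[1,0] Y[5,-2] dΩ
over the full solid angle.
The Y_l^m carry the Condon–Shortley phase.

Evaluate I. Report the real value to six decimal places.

0.231133

Rules hold: Σm=0, L=12 even, 5≤5≤7.
N = 13·3·11 = 429
Δ = 2!·10!·0!/13! = 1/858
Racah Σ t=1..1: t=1:−1/14400 = -1/14400
⇒ 3j(6 1 5; 0 0 0)² = 6/143, sgn +1
Racah Σ t=1..1: t=1:−1/30240 = -1/30240
⇒ 3j(6 1 5; 2 0 -2)² = 16/429, sgn +1
4πI² = N·(3j₀)²·(3jₘ)² = 96/143
I = +1·√(0.671329/4π) = 0.23113338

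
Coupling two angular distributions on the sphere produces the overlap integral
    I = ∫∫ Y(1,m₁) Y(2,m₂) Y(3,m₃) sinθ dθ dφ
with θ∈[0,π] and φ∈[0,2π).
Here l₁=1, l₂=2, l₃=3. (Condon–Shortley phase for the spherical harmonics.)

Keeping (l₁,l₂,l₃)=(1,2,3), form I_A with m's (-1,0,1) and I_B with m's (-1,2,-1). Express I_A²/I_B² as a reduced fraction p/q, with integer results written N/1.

l's match ⇒ only the (l;m) 3-j factors differ between A and B.
A: triangle coeff Δ(1,2,3) = 1/105; Σ_t [0,0]: t=0:+1/8 = 1/8; (3j)²=2/35 [(1 2 3; -1 0 1)], sign=+1
B: triangle coeff Δ(1,2,3) = 1/105; Σ_t [0,0]: t=0:+1/48 = 1/48; (3j)²=1/105 [(1 2 3; -1 2 -1)], sign=+1
I_A²/I_B² = (2/35)/(1/105) = 6/1

6/1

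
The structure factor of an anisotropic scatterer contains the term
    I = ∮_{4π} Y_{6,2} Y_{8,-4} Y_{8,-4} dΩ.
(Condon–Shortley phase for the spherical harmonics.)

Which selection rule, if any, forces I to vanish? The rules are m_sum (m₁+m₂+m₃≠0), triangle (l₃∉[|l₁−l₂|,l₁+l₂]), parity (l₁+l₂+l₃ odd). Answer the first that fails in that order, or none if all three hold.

azimuthal sum: 2 − 4 − 4 = -6  ✗
2 ≤ 8 ≤ 14 (triangle on l)
L = 6 + 8 + 8 = 22 (even)

m_sum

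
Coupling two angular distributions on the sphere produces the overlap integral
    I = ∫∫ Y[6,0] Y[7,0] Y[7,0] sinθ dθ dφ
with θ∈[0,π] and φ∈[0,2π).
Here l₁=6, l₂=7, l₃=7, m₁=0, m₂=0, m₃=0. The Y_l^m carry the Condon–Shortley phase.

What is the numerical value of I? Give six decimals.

Rules hold: Σm=0, L=20 even, 1≤7≤13.
N = 13·15·15 = 2925
Δ = 6!·6!·8!/21! = 1/2444321880
Racah Σ t=0..6: t=0:+1/2612736000 t=1:−1/20736000 t=2:+1/1658880 t=3:−1/746496 t=4:+1/1658880 t=5:−1/20736000 t=6:+1/2612736000 = -1/4354560
⇒ 3j(6 7 7; 0 0 0)² = 1000/138567, sgn +1
(m-triple is (0,0,0) — same symbol as above.)
4πI² = N·(3j₀)²·(3jₘ)² = 25000000/164109517
I = +1·√(0.152337/4π) = 0.11010276

0.110103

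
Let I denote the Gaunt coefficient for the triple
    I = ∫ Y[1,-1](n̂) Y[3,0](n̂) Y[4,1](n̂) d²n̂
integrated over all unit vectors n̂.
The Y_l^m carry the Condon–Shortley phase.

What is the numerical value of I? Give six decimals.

-0.194664

Rules hold: Σm=0, L=8 even, 2≤4≤4.
N = 3·7·9 = 189
Δ = 0!·2!·6!/9! = 1/252
Racah Σ t=0..0: t=0:+1/36 = 1/36
⇒ 3j(1 3 4; 0 0 0)² = 4/63, sgn +1
Racah Σ t=0..0: t=0:+1/72 = 1/72
⇒ 3j(1 3 4; -1 0 1)² = 5/126, sgn -1
4πI² = N·(3j₀)²·(3jₘ)² = 10/21
I = -1·√(0.47619/4π) = -0.19466390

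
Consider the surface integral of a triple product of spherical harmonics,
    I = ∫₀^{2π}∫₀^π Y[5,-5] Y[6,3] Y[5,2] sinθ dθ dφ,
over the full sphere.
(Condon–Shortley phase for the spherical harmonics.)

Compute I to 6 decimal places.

Rules hold: Σm=0, L=16 even, 1≤5≤11.
N = 11·13·11 = 1573
Δ = 6!·4!·6!/17! = 1/28588560
Racah Σ t=1..5: t=1:−1/345600 t=2:+1/13824 t=3:−1/5184 t=4:+1/13824 t=5:−1/345600 = -7/129600
⇒ 3j(5 6 5; 0 0 0)² = 80/7293, sgn +1
Racah Σ t=6..6: t=6:+1/622080 = 1/622080
⇒ 3j(5 6 5; -5 3 2)² = 105/4862, sgn -1
4πI² = N·(3j₀)²·(3jₘ)² = 1400/3757
I = -1·√(0.372638/4π) = -0.17220212

-0.172202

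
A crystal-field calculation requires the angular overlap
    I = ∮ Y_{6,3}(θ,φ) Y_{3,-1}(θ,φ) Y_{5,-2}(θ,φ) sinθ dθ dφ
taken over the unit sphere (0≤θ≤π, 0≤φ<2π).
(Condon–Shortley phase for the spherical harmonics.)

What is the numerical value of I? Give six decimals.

Rules hold: Σm=0, L=14 even, 3≤5≤9.
N = 13·7·11 = 1001
Δ = 4!·8!·2!/15! = 1/675675
Racah Σ t=1..3: t=1:−1/8640 t=2:+1/2304 t=3:−1/8640 = 7/34560
⇒ 3j(6 3 5; 0 0 0)² = 7/429, sgn -1
Racah Σ t=0..2: t=0:+1/34560 t=1:−1/8640 t=2:+1/40320 = -1/16128
⇒ 3j(6 3 5; 3 -1 -2)² = 18/1001, sgn +1
4πI² = N·(3j₀)²·(3jₘ)² = 42/143
I = -1·√(0.293706/4π) = -0.15288036

-0.152880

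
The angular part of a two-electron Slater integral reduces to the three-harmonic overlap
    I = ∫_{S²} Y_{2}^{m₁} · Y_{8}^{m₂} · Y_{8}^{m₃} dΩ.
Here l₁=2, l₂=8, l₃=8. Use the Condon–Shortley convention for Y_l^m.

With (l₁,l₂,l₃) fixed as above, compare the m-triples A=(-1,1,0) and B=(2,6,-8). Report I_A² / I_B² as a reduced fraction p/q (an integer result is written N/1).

3/20

l's match ⇒ only the (l;m) 3-j factors differ between A and B.
A: triangle coeff Δ(2,8,8) = 1/348840; Σ_t [1,2]: t=1:−1/58060800 t=2:+1/50803200 = 1/406425600; (3j)²=1/3230 [(2 8 8; -1 1 0)], sign=+1
B: triangle coeff Δ(2,8,8) = 1/348840; Σ_t [0,0]: t=0:+1/348713164800 = 1/348713164800; (3j)²=2/969 [(2 8 8; 2 6 -8)], sign=+1
I_A²/I_B² = (1/3230)/(2/969) = 3/20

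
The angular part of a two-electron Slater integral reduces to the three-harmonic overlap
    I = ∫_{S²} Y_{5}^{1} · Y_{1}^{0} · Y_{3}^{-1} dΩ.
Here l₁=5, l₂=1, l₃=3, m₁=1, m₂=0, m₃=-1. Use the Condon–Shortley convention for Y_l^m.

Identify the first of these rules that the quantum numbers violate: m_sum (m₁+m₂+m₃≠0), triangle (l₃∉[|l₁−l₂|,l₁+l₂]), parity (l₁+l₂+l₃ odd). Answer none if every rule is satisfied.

triangle

m₁+m₂+m₃ = 1 + 0 − 1 = 0  ✓
triangle: |5−1|=4 ≤ l₃=3 ≤ 5+1=6  ✗
parity: l₁+l₂+l₃ = 9 is odd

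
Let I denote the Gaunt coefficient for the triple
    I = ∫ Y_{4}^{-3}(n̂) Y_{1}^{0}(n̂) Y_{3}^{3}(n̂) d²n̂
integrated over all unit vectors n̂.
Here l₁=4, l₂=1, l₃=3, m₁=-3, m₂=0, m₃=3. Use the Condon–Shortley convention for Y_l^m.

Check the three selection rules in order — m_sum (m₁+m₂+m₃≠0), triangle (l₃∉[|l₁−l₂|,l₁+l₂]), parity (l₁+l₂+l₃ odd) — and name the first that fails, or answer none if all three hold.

azimuthal sum: -3 + 0 + 3 = 0  ✓
3 ≤ 3 ≤ 5 (triangle on l)  ✓
L = 4 + 1 + 3 = 8 (even)  ✓

none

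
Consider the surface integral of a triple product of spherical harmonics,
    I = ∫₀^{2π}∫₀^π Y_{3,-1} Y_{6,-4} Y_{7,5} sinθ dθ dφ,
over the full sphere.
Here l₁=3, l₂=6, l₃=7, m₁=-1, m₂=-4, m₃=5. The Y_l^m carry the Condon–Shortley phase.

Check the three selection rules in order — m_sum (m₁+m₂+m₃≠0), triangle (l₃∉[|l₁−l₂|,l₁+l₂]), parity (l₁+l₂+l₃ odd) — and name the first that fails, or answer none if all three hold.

m₁+m₂+m₃ = -1 − 4 + 5 = 0  ✓
triangle: |3−6|=3 ≤ l₃=7 ≤ 3+6=9  ✓
parity: l₁+l₂+l₃ = 16 is even  ✓

none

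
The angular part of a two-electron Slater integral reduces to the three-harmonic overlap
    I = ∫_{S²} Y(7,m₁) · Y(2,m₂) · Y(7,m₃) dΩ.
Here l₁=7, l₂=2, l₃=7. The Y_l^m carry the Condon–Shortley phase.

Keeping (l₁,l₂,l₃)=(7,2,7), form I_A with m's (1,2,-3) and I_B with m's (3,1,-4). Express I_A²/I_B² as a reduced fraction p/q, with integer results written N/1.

Same 7,2,7: normalisation and zero-m 3j drop out of the ratio.
A: Δ: 2! 12! 2! / 17! → 1/185640; sum: t=2:+1/3870720 = 1/3870720; 3j²(7 2 7; 1 2 -3) = Δ·Π!·Σ² = 135/6188  (sign +1)
B: Δ: 2! 12! 2! / 17! → 1/185640; sum: t=1:−1/4354560 t=2:+1/14515200 = -1/6220800; 3j²(7 2 7; 3 1 -4) = Δ·Π!·Σ² = 77/4420  (sign +1)
I_A²/I_B² = (135/6188)/(77/4420) = 675/539

675/539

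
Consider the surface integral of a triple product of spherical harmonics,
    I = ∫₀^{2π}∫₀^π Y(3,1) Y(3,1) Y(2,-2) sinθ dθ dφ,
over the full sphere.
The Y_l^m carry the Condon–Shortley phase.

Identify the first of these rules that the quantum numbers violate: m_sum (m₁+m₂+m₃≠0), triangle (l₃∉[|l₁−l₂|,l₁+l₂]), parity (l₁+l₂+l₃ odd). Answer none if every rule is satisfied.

none

m₁+m₂+m₃ = 1 + 1 − 2 = 0  ✓
triangle: |3−3|=0 ≤ l₃=2 ≤ 3+3=6  ✓
parity: l₁+l₂+l₃ = 8 is even  ✓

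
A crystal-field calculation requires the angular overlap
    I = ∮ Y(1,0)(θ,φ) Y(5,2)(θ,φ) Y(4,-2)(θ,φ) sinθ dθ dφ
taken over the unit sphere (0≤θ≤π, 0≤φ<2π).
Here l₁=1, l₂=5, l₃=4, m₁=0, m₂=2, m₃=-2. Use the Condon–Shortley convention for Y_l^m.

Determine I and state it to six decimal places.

m-sum 0 ✓  L=10 even ✓  4≤4≤6 ✓
Π(2lᵢ+1) = 3×11×9 = 297
triangle coeff Δ(1,5,4) = 1/495
Σ_t [1,1]: t=1:−1/576 = -1/576
(3j)²=5/99 [(1 5 4; 0 0 0)], sign=-1
Σ_t [1,1]: t=1:−1/1440 = -1/1440
(3j)²=7/165 [(1 5 4; 0 2 -2)], sign=-1
⇒ 4πI² = 7/11
I = (+1)√(7/11/(4π)) = 0.22503380

0.225034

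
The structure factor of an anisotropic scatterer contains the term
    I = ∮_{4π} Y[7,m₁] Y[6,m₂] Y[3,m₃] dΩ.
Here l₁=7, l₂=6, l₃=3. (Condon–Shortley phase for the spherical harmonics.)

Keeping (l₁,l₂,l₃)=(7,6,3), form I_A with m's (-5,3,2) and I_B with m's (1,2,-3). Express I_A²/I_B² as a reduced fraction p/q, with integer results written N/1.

275/392

l's match ⇒ only the (l;m) 3-j factors differ between A and B.
A: triangle coeff Δ(7,6,3) = 1/2042040; Σ_t [8,9]: t=8:+1/1935360 t=9:−1/4354560 = 1/3483648; (3j)²=125/12376 [(7 6 3; -5 3 2)], sign=-1
B: triangle coeff Δ(7,6,3) = 1/2042040; Σ_t [6,6]: t=6:+1/829440 = 1/829440; (3j)²=35/2431 [(7 6 3; 1 2 -3)], sign=+1
I_A²/I_B² = (125/12376)/(35/2431) = 275/392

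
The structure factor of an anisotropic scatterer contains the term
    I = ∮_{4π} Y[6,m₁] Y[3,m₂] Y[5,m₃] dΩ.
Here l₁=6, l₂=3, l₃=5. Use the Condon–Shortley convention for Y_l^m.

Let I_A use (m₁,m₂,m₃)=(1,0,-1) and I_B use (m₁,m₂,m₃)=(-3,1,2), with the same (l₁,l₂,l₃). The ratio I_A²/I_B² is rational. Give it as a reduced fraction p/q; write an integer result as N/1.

l's match ⇒ only the (l;m) 3-j factors differ between A and B.
A: triangle coeff Δ(6,3,5) = 1/675675; Σ_t [1,3]: t=1:−1/6912 t=2:+1/2880 t=3:−1/17280 = 1/6912; (3j)²=5/429 [(6 3 5; 1 0 -1)], sign=+1
B: triangle coeff Δ(6,3,5) = 1/675675; Σ_t [2,4]: t=2:+1/40320 t=3:−1/8640 t=4:+1/34560 = -1/16128; (3j)²=18/1001 [(6 3 5; -3 1 2)], sign=+1
I_A²/I_B² = (5/429)/(18/1001) = 35/54

35/54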